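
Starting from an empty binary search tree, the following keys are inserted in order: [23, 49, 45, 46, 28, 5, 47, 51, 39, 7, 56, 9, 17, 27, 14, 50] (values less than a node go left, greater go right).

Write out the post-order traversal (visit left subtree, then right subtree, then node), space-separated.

14 17 9 7 5 27 39 28 47 46 45 50 56 51 49 23

23: root
49: right child of 23 (depth 1)
45: left child of 49 (depth 2)
46: right child of 45 (depth 3)
28: left child of 45 (depth 3)
5: left child of 23 (depth 1)
47: right child of 46 (depth 4)
51: right child of 49 (depth 2)
39: right child of 28 (depth 4)
7: right child of 5 (depth 2)
56: right child of 51 (depth 3)
9: right child of 7 (depth 3)
17: right child of 9 (depth 4)
27: left child of 28 (depth 4)
14: left child of 17 (depth 5)
50: left child of 51 (depth 3)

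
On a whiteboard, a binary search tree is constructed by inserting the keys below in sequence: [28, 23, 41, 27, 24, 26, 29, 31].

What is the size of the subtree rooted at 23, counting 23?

4

Insert 28: tree is empty, so 28 becomes the root.
Insert 23: 23 < 28 → go left. Place as left child of 28.
Insert 41: 41 > 28 → go right. Place as right child of 28.
Insert 27: 27 < 28 → go left; 27 > 23 → go right. Place as right child of 23.
Insert 24: 24 < 28 → go left; 24 > 23 → go right; 24 < 27 → go left. Place as left child of 27.
Insert 26: 26 < 28 → go left; 26 > 23 → go right; 26 < 27 → go left; 26 > 24 → go right. Place as right child of 24.
Insert 29: 29 > 28 → go right; 29 < 41 → go left. Place as left child of 41.
Insert 31: 31 > 28 → go right; 31 < 41 → go left; 31 > 29 → go right. Place as right child of 29.

Subtree rooted at 23 contains: 23, 27, 24, 26 — 4 nodes.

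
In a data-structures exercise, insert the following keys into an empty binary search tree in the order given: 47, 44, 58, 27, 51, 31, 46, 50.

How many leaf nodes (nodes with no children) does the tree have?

47: root
44: left child of 47 (depth 1)
58: right child of 47 (depth 1)
27: left child of 44 (depth 2)
51: left child of 58 (depth 2)
31: right child of 27 (depth 3)
46: right child of 44 (depth 2)
50: left child of 51 (depth 3)

Leaves: 31, 46, 50 — 3 in total.

3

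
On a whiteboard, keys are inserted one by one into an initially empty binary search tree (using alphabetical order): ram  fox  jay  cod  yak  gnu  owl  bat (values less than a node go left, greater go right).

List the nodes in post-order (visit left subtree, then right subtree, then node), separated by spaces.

Insert ram: tree is empty, so ram becomes the root.
Insert fox: fox < ram → go left. Place as left child of ram.
Insert jay: jay < ram → go left; jay > fox → go right. Place as right child of fox.
Insert cod: cod < ram → go left; cod < fox → go left. Place as left child of fox.
Insert yak: yak > ram → go right. Place as right child of ram.
Insert gnu: gnu < ram → go left; gnu > fox → go right; gnu < jay → go left. Place as left child of jay.
Insert owl: owl < ram → go left; owl > fox → go right; owl > jay → go right. Place as right child of jay.
Insert bat: bat < ram → go left; bat < fox → go left; bat < cod → go left. Place as left child of cod.

bat cod gnu owl jay fox yak ram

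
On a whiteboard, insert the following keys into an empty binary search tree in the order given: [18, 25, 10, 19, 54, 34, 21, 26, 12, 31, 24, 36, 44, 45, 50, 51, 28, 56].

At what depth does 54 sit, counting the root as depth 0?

18: root
25: right child of 18 (depth 1)
10: left child of 18 (depth 1)
19: left child of 25 (depth 2)
54: right child of 25 (depth 2)
34: left child of 54 (depth 3)
21: right child of 19 (depth 3)
26: left child of 34 (depth 4)
12: right child of 10 (depth 2)
31: right child of 26 (depth 5)
24: right child of 21 (depth 4)
36: right child of 34 (depth 4)
44: right child of 36 (depth 5)
45: right child of 44 (depth 6)
50: right child of 45 (depth 7)
51: right child of 50 (depth 8)
28: left child of 31 (depth 6)
56: right child of 54 (depth 3)

Path to 54: 18 → 25 → 54, which is 2 edges.

2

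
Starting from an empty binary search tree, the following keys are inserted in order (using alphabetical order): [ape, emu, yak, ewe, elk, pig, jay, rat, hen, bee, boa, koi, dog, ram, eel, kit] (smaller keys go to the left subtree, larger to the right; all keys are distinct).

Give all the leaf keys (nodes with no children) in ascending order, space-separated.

ape: root
emu: right child of ape (depth 1)
yak: right child of emu (depth 2)
ewe: left child of yak (depth 3)
elk: left child of emu (depth 2)
pig: right child of ewe (depth 4)
jay: left child of pig (depth 5)
rat: right child of pig (depth 5)
hen: left child of jay (depth 6)
bee: left child of elk (depth 3)
boa: right child of bee (depth 4)
koi: right child of jay (depth 6)
dog: right child of boa (depth 5)
ram: left child of rat (depth 6)
eel: right child of dog (depth 6)
kit: left child of koi (depth 7)

eel hen kit ram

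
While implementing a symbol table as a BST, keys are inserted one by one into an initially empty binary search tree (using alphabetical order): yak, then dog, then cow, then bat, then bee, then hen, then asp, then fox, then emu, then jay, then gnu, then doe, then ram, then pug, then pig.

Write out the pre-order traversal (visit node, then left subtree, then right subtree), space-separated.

Insert yak: tree is empty, so yak becomes the root.
Insert dog: dog < yak → go left. Place as left child of yak.
Insert cow: cow < yak → go left; cow < dog → go left. Place as left child of dog.
Insert bat: bat < yak → go left; bat < dog → go left; bat < cow → go left. Place as left child of cow.
Insert bee: bee < yak → go left; bee < dog → go left; bee < cow → go left; bee > bat → go right. Place as right child of bat.
Insert hen: hen < yak → go left; hen > dog → go right. Place as right child of dog.
Insert asp: asp < yak → go left; asp < dog → go left; asp < cow → go left; asp < bat → go left. Place as left child of bat.
Insert fox: fox < yak → go left; fox > dog → go right; fox < hen → go left. Place as left child of hen.
Insert emu: emu < yak → go left; emu > dog → go right; emu < hen → go left; emu < fox → go left. Place as left child of fox.
Insert jay: jay < yak → go left; jay > dog → go right; jay > hen → go right. Place as right child of hen.
Insert gnu: gnu < yak → go left; gnu > dog → go right; gnu < hen → go left; gnu > fox → go right. Place as right child of fox.
Insert doe: doe < yak → go left; doe < dog → go left; doe > cow → go right. Place as right child of cow.
Insert ram: ram < yak → go left; ram > dog → go right; ram > hen → go right; ram > jay → go right. Place as right child of jay.
Insert pug: pug < yak → go left; pug > dog → go right; pug > hen → go right; pug > jay → go right; pug < ram → go left. Place as left child of ram.
Insert pig: pig < yak → go left; pig > dog → go right; pig > hen → go right; pig > jay → go right; pig < ram → go left; pig < pug → go left. Place as left child of pug.

yak dog cow bat asp bee doe hen fox emu gnu jay ram pug pig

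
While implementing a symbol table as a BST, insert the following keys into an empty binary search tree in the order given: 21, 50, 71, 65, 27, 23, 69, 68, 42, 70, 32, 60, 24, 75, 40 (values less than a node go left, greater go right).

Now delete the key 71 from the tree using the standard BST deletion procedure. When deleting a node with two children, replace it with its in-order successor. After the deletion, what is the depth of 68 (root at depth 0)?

21: root
50: right child of 21 (depth 1)
71: right child of 50 (depth 2)
65: left child of 71 (depth 3)
27: left child of 50 (depth 2)
23: left child of 27 (depth 3)
69: right child of 65 (depth 4)
68: left child of 69 (depth 5)
42: right child of 27 (depth 3)
70: right child of 69 (depth 5)
32: left child of 42 (depth 4)
60: left child of 65 (depth 4)
24: right child of 23 (depth 4)
75: right child of 71 (depth 3)
40: right child of 32 (depth 5)

Delete 71 (two children — replace with in-order successor).
After deletion, path to 68: 21 → 50 → 75 → 65 → 69 → 68.

5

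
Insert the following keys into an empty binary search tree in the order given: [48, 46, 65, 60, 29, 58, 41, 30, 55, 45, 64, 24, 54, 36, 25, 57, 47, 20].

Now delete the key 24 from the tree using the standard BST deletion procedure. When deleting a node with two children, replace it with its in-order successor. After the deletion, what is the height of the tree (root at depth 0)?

48: root
46: left child of 48 (depth 1)
65: right child of 48 (depth 1)
60: left child of 65 (depth 2)
29: left child of 46 (depth 2)
58: left child of 60 (depth 3)
41: right child of 29 (depth 3)
30: left child of 41 (depth 4)
55: left child of 58 (depth 4)
45: right child of 41 (depth 4)
64: right child of 60 (depth 3)
24: left child of 29 (depth 3)
54: left child of 55 (depth 5)
36: right child of 30 (depth 5)
25: right child of 24 (depth 4)
57: right child of 55 (depth 5)
47: right child of 46 (depth 2)
20: left child of 24 (depth 4)

Delete 24 (two children — replace with in-order successor).
After deletion, deepest node is 54 at depth 5.

5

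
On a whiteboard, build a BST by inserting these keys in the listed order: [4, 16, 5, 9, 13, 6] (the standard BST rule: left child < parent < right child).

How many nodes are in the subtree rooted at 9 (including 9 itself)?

3

4: root
16: right child of 4 (depth 1)
5: left child of 16 (depth 2)
9: right child of 5 (depth 3)
13: right child of 9 (depth 4)
6: left child of 9 (depth 4)

Subtree rooted at 9 contains: 9, 6, 13 — 3 nodes.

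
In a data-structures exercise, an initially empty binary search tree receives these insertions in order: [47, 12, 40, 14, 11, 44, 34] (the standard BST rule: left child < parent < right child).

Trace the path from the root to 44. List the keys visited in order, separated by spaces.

47 12 40 44

47: root
12: left child of 47 (depth 1)
40: right child of 12 (depth 2)
14: left child of 40 (depth 3)
11: left child of 12 (depth 2)
44: right child of 40 (depth 3)
34: right child of 14 (depth 4)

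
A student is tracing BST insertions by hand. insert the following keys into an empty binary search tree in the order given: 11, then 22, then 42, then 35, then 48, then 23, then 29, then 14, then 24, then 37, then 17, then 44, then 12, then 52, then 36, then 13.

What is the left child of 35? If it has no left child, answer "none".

11: root
22: right child of 11 (depth 1)
42: right child of 22 (depth 2)
35: left child of 42 (depth 3)
48: right child of 42 (depth 3)
23: left child of 35 (depth 4)
29: right child of 23 (depth 5)
14: left child of 22 (depth 2)
24: left child of 29 (depth 6)
37: right child of 35 (depth 4)
17: right child of 14 (depth 3)
44: left child of 48 (depth 4)
12: left child of 14 (depth 3)
52: right child of 48 (depth 4)
36: left child of 37 (depth 5)
13: right child of 12 (depth 4)

23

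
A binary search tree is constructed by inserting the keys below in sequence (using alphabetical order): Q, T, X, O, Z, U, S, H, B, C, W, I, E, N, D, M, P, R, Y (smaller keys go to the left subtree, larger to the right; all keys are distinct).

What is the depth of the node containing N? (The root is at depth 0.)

Resulting structure (node: left, right):
  Q: L=O, R=T
  T: L=S, R=X
  X: L=U, R=Z
  O: L=H, R=P
  Z: L=Y, R=–
  U: L=–, R=W
  S: L=R, R=–
  H: L=B, R=I
  B: L=–, R=C
  C: L=–, R=E
  W: L=–, R=–
  I: L=–, R=N
  E: L=D, R=–
  N: L=M, R=–
  D: L=–, R=–
  M: L=–, R=–
  P: L=–, R=–
  R: L=–, R=–
  Y: L=–, R=–

Path to N: Q → O → H → I → N, which is 4 edges.

4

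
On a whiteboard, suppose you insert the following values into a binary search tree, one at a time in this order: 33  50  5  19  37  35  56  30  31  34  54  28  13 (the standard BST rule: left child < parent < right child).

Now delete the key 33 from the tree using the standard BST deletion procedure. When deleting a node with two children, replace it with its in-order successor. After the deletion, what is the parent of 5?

33: root
50: right child of 33 (depth 1)
5: left child of 33 (depth 1)
19: right child of 5 (depth 2)
37: left child of 50 (depth 2)
35: left child of 37 (depth 3)
56: right child of 50 (depth 2)
30: right child of 19 (depth 3)
31: right child of 30 (depth 4)
34: left child of 35 (depth 4)
54: left child of 56 (depth 3)
28: left child of 30 (depth 4)
13: left child of 19 (depth 3)

Delete 33 (two children — replace with in-order successor).
After deletion, 5's parent is 34.

34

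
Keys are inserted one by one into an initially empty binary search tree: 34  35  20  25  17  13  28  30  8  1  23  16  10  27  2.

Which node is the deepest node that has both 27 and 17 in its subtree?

34: root
35: right child of 34 (depth 1)
20: left child of 34 (depth 1)
25: right child of 20 (depth 2)
17: left child of 20 (depth 2)
13: left child of 17 (depth 3)
28: right child of 25 (depth 3)
30: right child of 28 (depth 4)
8: left child of 13 (depth 4)
1: left child of 8 (depth 5)
23: left child of 25 (depth 3)
16: right child of 13 (depth 4)
10: right child of 8 (depth 5)
27: left child of 28 (depth 4)
2: right child of 1 (depth 6)

Path to 27: 34 → 20 → 25 → 28 → 27
Path to 17: 34 → 20 → 17
The paths share a prefix ending at 20, then split left and right.

20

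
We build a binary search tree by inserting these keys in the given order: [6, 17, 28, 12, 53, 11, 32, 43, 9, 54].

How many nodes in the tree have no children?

3

6: root
17: right child of 6 (depth 1)
28: right child of 17 (depth 2)
12: left child of 17 (depth 2)
53: right child of 28 (depth 3)
11: left child of 12 (depth 3)
32: left child of 53 (depth 4)
43: right child of 32 (depth 5)
9: left child of 11 (depth 4)
54: right child of 53 (depth 4)

Leaves: 9, 43, 54 — 3 in total.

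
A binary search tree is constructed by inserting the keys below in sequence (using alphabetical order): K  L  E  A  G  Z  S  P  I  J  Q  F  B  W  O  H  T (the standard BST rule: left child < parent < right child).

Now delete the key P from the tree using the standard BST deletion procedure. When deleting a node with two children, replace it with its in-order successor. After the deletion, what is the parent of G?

E

Resulting structure (node: left, right):
  K: L=E, R=L
  L: L=–, R=Z
  E: L=A, R=G
  A: L=–, R=B
  G: L=F, R=I
  Z: L=S, R=–
  S: L=P, R=W
  P: L=O, R=Q
  I: L=H, R=J
  J: L=–, R=–
  Q: L=–, R=–
  F: L=–, R=–
  B: L=–, R=–
  W: L=T, R=–
  O: L=–, R=–
  H: L=–, R=–
  T: L=–, R=–

Delete P (two children — replace with in-order successor).
After deletion, G's parent is E.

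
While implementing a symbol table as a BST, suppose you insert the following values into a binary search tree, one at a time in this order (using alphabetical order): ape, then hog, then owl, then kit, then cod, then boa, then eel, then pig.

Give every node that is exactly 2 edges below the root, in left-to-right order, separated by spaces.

cod owl

Insert ape: tree is empty, so ape becomes the root.
Insert hog: hog > ape → go right. Place as right child of ape.
Insert owl: owl > ape → go right; owl > hog → go right. Place as right child of hog.
Insert kit: kit > ape → go right; kit > hog → go right; kit < owl → go left. Place as left child of owl.
Insert cod: cod > ape → go right; cod < hog → go left. Place as left child of hog.
Insert boa: boa > ape → go right; boa < hog → go left; boa < cod → go left. Place as left child of cod.
Insert eel: eel > ape → go right; eel < hog → go left; eel > cod → go right. Place as right child of cod.
Insert pig: pig > ape → go right; pig > hog → go right; pig > owl → go right. Place as right child of owl.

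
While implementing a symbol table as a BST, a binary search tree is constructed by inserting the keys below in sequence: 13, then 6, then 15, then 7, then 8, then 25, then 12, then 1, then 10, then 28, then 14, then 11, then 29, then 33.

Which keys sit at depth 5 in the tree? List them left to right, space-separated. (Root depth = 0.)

13: root
6: left child of 13 (depth 1)
15: right child of 13 (depth 1)
7: right child of 6 (depth 2)
8: right child of 7 (depth 3)
25: right child of 15 (depth 2)
12: right child of 8 (depth 4)
1: left child of 6 (depth 2)
10: left child of 12 (depth 5)
28: right child of 25 (depth 3)
14: left child of 15 (depth 2)
11: right child of 10 (depth 6)
29: right child of 28 (depth 4)
33: right child of 29 (depth 5)

10 33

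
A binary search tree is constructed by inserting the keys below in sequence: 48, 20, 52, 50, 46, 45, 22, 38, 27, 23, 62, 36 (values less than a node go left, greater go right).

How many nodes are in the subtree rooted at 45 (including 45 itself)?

Insert 48: tree is empty, so 48 becomes the root.
Insert 20: 20 < 48 → go left. Place as left child of 48.
Insert 52: 52 > 48 → go right. Place as right child of 48.
Insert 50: 50 > 48 → go right; 50 < 52 → go left. Place as left child of 52.
Insert 46: 46 < 48 → go left; 46 > 20 → go right. Place as right child of 20.
Insert 45: 45 < 48 → go left; 45 > 20 → go right; 45 < 46 → go left. Place as left child of 46.
Insert 22: 22 < 48 → go left; 22 > 20 → go right; 22 < 46 → go left; 22 < 45 → go left. Place as left child of 45.
Insert 38: 38 < 48 → go left; 38 > 20 → go right; 38 < 46 → go left; 38 < 45 → go left; 38 > 22 → go right. Place as right child of 22.
Insert 27: 27 < 48 → go left; 27 > 20 → go right; 27 < 46 → go left; 27 < 45 → go left; 27 > 22 → go right; 27 < 38 → go left. Place as left child of 38.
Insert 23: 23 < 48 → go left; 23 > 20 → go right; 23 < 46 → go left; 23 < 45 → go left; 23 > 22 → go right; 23 < 38 → go left; 23 < 27 → go left. Place as left child of 27.
Insert 62: 62 > 48 → go right; 62 > 52 → go right. Place as right child of 52.
Insert 36: 36 < 48 → go left; 36 > 20 → go right; 36 < 46 → go left; 36 < 45 → go left; 36 > 22 → go right; 36 < 38 → go left; 36 > 27 → go right. Place as right child of 27.

Subtree rooted at 45 contains: 45, 22, 38, 27, 23, 36 — 6 nodes.

6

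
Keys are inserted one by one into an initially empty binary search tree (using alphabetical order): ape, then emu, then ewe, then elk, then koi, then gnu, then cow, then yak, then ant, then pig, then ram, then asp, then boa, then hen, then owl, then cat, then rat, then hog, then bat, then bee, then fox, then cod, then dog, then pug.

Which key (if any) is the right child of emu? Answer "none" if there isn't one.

ewe

ape: root
emu: right child of ape (depth 1)
ewe: right child of emu (depth 2)
elk: left child of emu (depth 2)
koi: right child of ewe (depth 3)
gnu: left child of koi (depth 4)
cow: left child of elk (depth 3)
yak: right child of koi (depth 4)
ant: left child of ape (depth 1)
pig: left child of yak (depth 5)
ram: right child of pig (depth 6)
asp: left child of cow (depth 4)
boa: right child of asp (depth 5)
hen: right child of gnu (depth 5)
owl: left child of pig (depth 6)
cat: right child of boa (depth 6)
rat: right child of ram (depth 7)
hog: right child of hen (depth 6)
bat: left child of boa (depth 6)
bee: right child of bat (depth 7)
fox: left child of gnu (depth 5)
cod: right child of cat (depth 7)
dog: right child of cow (depth 4)
pug: left child of ram (depth 7)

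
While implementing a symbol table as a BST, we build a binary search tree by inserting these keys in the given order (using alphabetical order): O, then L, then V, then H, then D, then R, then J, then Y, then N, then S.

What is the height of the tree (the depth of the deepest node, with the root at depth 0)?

3

Insert O: tree is empty, so O becomes the root.
Insert L: L < O → go left. Place as left child of O.
Insert V: V > O → go right. Place as right child of O.
Insert H: H < O → go left; H < L → go left. Place as left child of L.
Insert D: D < O → go left; D < L → go left; D < H → go left. Place as left child of H.
Insert R: R > O → go right; R < V → go left. Place as left child of V.
Insert J: J < O → go left; J < L → go left; J > H → go right. Place as right child of H.
Insert Y: Y > O → go right; Y > V → go right. Place as right child of V.
Insert N: N < O → go left; N > L → go right. Place as right child of L.
Insert S: S > O → go right; S < V → go left; S > R → go right. Place as right child of R.

The deepest node is D at depth 3.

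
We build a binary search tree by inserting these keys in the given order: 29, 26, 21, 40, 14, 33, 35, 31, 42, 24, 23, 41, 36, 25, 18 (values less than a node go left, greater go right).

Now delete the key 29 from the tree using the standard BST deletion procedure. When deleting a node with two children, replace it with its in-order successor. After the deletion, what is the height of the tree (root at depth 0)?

4

Resulting structure (node: left, right):
  29: L=26, R=40
  26: L=21, R=–
  21: L=14, R=24
  40: L=33, R=42
  14: L=–, R=18
  33: L=31, R=35
  35: L=–, R=36
  31: L=–, R=–
  42: L=41, R=–
  24: L=23, R=25
  23: L=–, R=–
  41: L=–, R=–
  36: L=–, R=–
  25: L=–, R=–
  18: L=–, R=–

Delete 29 (two children — replace with in-order successor).
After deletion, deepest node is 23 at depth 4.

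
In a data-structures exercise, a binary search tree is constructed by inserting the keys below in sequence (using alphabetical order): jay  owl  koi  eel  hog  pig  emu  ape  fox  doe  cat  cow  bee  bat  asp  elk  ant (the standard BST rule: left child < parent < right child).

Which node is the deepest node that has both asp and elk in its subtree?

eel

jay: root
owl: right child of jay (depth 1)
koi: left child of owl (depth 2)
eel: left child of jay (depth 1)
hog: right child of eel (depth 2)
pig: right child of owl (depth 2)
emu: left child of hog (depth 3)
ape: left child of eel (depth 2)
fox: right child of emu (depth 4)
doe: right child of ape (depth 3)
cat: left child of doe (depth 4)
cow: right child of cat (depth 5)
bee: left child of cat (depth 5)
bat: left child of bee (depth 6)
asp: left child of bat (depth 7)
elk: left child of emu (depth 4)
ant: left child of ape (depth 3)

Path to asp: jay → eel → ape → doe → cat → bee → bat → asp
Path to elk: jay → eel → hog → emu → elk
The paths share a prefix ending at eel, then split left and right.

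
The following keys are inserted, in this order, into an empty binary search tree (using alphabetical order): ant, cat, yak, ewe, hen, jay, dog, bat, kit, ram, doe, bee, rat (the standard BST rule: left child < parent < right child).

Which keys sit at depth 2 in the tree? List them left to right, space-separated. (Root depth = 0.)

bat yak

Insert ant: tree is empty, so ant becomes the root.
Insert cat: cat > ant → go right. Place as right child of ant.
Insert yak: yak > ant → go right; yak > cat → go right. Place as right child of cat.
Insert ewe: ewe > ant → go right; ewe > cat → go right; ewe < yak → go left. Place as left child of yak.
Insert hen: hen > ant → go right; hen > cat → go right; hen < yak → go left; hen > ewe → go right. Place as right child of ewe.
Insert jay: jay > ant → go right; jay > cat → go right; jay < yak → go left; jay > ewe → go right; jay > hen → go right. Place as right child of hen.
Insert dog: dog > ant → go right; dog > cat → go right; dog < yak → go left; dog < ewe → go left. Place as left child of ewe.
Insert bat: bat > ant → go right; bat < cat → go left. Place as left child of cat.
Insert kit: kit > ant → go right; kit > cat → go right; kit < yak → go left; kit > ewe → go right; kit > hen → go right; kit > jay → go right. Place as right child of jay.
Insert ram: ram > ant → go right; ram > cat → go right; ram < yak → go left; ram > ewe → go right; ram > hen → go right; ram > jay → go right; ram > kit → go right. Place as right child of kit.
Insert doe: doe > ant → go right; doe > cat → go right; doe < yak → go left; doe < ewe → go left; doe < dog → go left. Place as left child of dog.
Insert bee: bee > ant → go right; bee < cat → go left; bee > bat → go right. Place as right child of bat.
Insert rat: rat > ant → go right; rat > cat → go right; rat < yak → go left; rat > ewe → go right; rat > hen → go right; rat > jay → go right; rat > kit → go right; rat > ram → go right. Place as right child of ram.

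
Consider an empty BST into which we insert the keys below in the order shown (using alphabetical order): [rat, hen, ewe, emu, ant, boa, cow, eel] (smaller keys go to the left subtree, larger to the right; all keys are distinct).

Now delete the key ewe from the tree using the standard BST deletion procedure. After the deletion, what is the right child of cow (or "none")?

Resulting structure (node: left, right):
  rat: L=hen, R=–
  hen: L=ewe, R=–
  ewe: L=emu, R=–
  emu: L=ant, R=–
  ant: L=–, R=boa
  boa: L=–, R=cow
  cow: L=–, R=eel
  eel: L=–, R=–

Delete ewe (at most one child — splice it out).
After deletion, cow's right child: eel.

eel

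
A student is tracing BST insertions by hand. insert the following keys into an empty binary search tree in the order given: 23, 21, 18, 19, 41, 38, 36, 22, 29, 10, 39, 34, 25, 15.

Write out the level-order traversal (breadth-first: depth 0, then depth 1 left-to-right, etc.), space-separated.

23: root
21: left child of 23 (depth 1)
18: left child of 21 (depth 2)
19: right child of 18 (depth 3)
41: right child of 23 (depth 1)
38: left child of 41 (depth 2)
36: left child of 38 (depth 3)
22: right child of 21 (depth 2)
29: left child of 36 (depth 4)
10: left child of 18 (depth 3)
39: right child of 38 (depth 3)
34: right child of 29 (depth 5)
25: left child of 29 (depth 5)
15: right child of 10 (depth 4)

23 21 41 18 22 38 10 19 36 39 15 29 25 34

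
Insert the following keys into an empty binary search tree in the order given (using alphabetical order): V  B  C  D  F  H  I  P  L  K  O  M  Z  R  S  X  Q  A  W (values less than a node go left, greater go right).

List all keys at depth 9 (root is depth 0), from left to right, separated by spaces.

Insert V: tree is empty, so V becomes the root.
Insert B: B < V → go left. Place as left child of V.
Insert C: C < V → go left; C > B → go right. Place as right child of B.
Insert D: D < V → go left; D > B → go right; D > C → go right. Place as right child of C.
Insert F: F < V → go left; F > B → go right; F > C → go right; F > D → go right. Place as right child of D.
Insert H: H < V → go left; H > B → go right; H > C → go right; H > D → go right; H > F → go right. Place as right child of F.
Insert I: I < V → go left; I > B → go right; I > C → go right; I > D → go right; I > F → go right; I > H → go right. Place as right child of H.
Insert P: P < V → go left; P > B → go right; P > C → go right; P > D → go right; P > F → go right; P > H → go right; P > I → go right. Place as right child of I.
Insert L: L < V → go left; L > B → go right; L > C → go right; L > D → go right; L > F → go right; L > H → go right; L > I → go right; L < P → go left. Place as left child of P.
Insert K: K < V → go left; K > B → go right; K > C → go right; K > D → go right; K > F → go right; K > H → go right; K > I → go right; K < P → go left; K < L → go left. Place as left child of L.
Insert O: O < V → go left; O > B → go right; O > C → go right; O > D → go right; O > F → go right; O > H → go right; O > I → go right; O < P → go left; O > L → go right. Place as right child of L.
Insert M: M < V → go left; M > B → go right; M > C → go right; M > D → go right; M > F → go right; M > H → go right; M > I → go right; M < P → go left; M > L → go right; M < O → go left. Place as left child of O.
Insert Z: Z > V → go right. Place as right child of V.
Insert R: R < V → go left; R > B → go right; R > C → go right; R > D → go right; R > F → go right; R > H → go right; R > I → go right; R > P → go right. Place as right child of P.
Insert S: S < V → go left; S > B → go right; S > C → go right; S > D → go right; S > F → go right; S > H → go right; S > I → go right; S > P → go right; S > R → go right. Place as right child of R.
Insert X: X > V → go right; X < Z → go left. Place as left child of Z.
Insert Q: Q < V → go left; Q > B → go right; Q > C → go right; Q > D → go right; Q > F → go right; Q > H → go right; Q > I → go right; Q > P → go right; Q < R → go left. Place as left child of R.
Insert A: A < V → go left; A < B → go left. Place as left child of B.
Insert W: W > V → go right; W < Z → go left; W < X → go left. Place as left child of X.

K O Q S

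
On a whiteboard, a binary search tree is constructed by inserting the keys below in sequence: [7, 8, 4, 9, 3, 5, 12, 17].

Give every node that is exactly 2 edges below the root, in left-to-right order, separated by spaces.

Resulting structure (node: left, right):
  7: L=4, R=8
  8: L=–, R=9
  4: L=3, R=5
  9: L=–, R=12
  3: L=–, R=–
  5: L=–, R=–
  12: L=–, R=17
  17: L=–, R=–

3 5 9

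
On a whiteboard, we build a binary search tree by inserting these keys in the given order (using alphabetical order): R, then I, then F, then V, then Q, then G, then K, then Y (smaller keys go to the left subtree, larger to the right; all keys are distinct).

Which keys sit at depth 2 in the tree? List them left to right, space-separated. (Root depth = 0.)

Insert R: tree is empty, so R becomes the root.
Insert I: I < R → go left. Place as left child of R.
Insert F: F < R → go left; F < I → go left. Place as left child of I.
Insert V: V > R → go right. Place as right child of R.
Insert Q: Q < R → go left; Q > I → go right. Place as right child of I.
Insert G: G < R → go left; G < I → go left; G > F → go right. Place as right child of F.
Insert K: K < R → go left; K > I → go right; K < Q → go left. Place as left child of Q.
Insert Y: Y > R → go right; Y > V → go right. Place as right child of V.

F Q Y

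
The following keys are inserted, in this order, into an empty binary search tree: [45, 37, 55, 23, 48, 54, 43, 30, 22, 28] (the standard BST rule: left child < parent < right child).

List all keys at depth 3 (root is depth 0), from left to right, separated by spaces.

Insert 45: tree is empty, so 45 becomes the root.
Insert 37: 37 < 45 → go left. Place as left child of 45.
Insert 55: 55 > 45 → go right. Place as right child of 45.
Insert 23: 23 < 45 → go left; 23 < 37 → go left. Place as left child of 37.
Insert 48: 48 > 45 → go right; 48 < 55 → go left. Place as left child of 55.
Insert 54: 54 > 45 → go right; 54 < 55 → go left; 54 > 48 → go right. Place as right child of 48.
Insert 43: 43 < 45 → go left; 43 > 37 → go right. Place as right child of 37.
Insert 30: 30 < 45 → go left; 30 < 37 → go left; 30 > 23 → go right. Place as right child of 23.
Insert 22: 22 < 45 → go left; 22 < 37 → go left; 22 < 23 → go left. Place as left child of 23.
Insert 28: 28 < 45 → go left; 28 < 37 → go left; 28 > 23 → go right; 28 < 30 → go left. Place as left child of 30.

22 30 54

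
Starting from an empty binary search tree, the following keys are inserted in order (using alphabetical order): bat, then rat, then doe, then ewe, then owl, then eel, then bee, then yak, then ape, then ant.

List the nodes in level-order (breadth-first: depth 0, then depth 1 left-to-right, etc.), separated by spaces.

bat ape rat ant doe yak bee ewe eel owl

Resulting structure (node: left, right):
  bat: L=ape, R=rat
  rat: L=doe, R=yak
  doe: L=bee, R=ewe
  ewe: L=eel, R=owl
  owl: L=–, R=–
  eel: L=–, R=–
  bee: L=–, R=–
  yak: L=–, R=–
  ape: L=ant, R=–
  ant: L=–, R=–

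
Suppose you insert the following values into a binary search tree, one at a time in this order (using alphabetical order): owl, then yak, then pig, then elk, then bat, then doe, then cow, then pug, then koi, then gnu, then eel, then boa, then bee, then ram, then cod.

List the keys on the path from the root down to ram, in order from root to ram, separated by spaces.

owl yak pig pug ram

owl: root
yak: right child of owl (depth 1)
pig: left child of yak (depth 2)
elk: left child of owl (depth 1)
bat: left child of elk (depth 2)
doe: right child of bat (depth 3)
cow: left child of doe (depth 4)
pug: right child of pig (depth 3)
koi: right child of elk (depth 2)
gnu: left child of koi (depth 3)
eel: right child of doe (depth 4)
boa: left child of cow (depth 5)
bee: left child of boa (depth 6)
ram: right child of pug (depth 4)
cod: right child of boa (depth 6)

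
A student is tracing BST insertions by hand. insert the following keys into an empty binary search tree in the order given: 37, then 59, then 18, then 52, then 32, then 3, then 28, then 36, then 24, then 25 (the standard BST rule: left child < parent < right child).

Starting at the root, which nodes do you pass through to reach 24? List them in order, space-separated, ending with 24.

37 18 32 28 24

37: root
59: right child of 37 (depth 1)
18: left child of 37 (depth 1)
52: left child of 59 (depth 2)
32: right child of 18 (depth 2)
3: left child of 18 (depth 2)
28: left child of 32 (depth 3)
36: right child of 32 (depth 3)
24: left child of 28 (depth 4)
25: right child of 24 (depth 5)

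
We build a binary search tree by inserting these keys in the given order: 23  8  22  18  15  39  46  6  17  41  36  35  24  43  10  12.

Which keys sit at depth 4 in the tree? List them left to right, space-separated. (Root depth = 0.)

Resulting structure (node: left, right):
  23: L=8, R=39
  8: L=6, R=22
  22: L=18, R=–
  18: L=15, R=–
  15: L=10, R=17
  39: L=36, R=46
  46: L=41, R=–
  6: L=–, R=–
  17: L=–, R=–
  41: L=–, R=43
  36: L=35, R=–
  35: L=24, R=–
  24: L=–, R=–
  43: L=–, R=–
  10: L=–, R=12
  12: L=–, R=–

15 24 43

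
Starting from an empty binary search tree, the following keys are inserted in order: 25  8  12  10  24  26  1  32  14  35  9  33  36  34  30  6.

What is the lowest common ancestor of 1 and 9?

8

Insert 25: tree is empty, so 25 becomes the root.
Insert 8: 8 < 25 → go left. Place as left child of 25.
Insert 12: 12 < 25 → go left; 12 > 8 → go right. Place as right child of 8.
Insert 10: 10 < 25 → go left; 10 > 8 → go right; 10 < 12 → go left. Place as left child of 12.
Insert 24: 24 < 25 → go left; 24 > 8 → go right; 24 > 12 → go right. Place as right child of 12.
Insert 26: 26 > 25 → go right. Place as right child of 25.
Insert 1: 1 < 25 → go left; 1 < 8 → go left. Place as left child of 8.
Insert 32: 32 > 25 → go right; 32 > 26 → go right. Place as right child of 26.
Insert 14: 14 < 25 → go left; 14 > 8 → go right; 14 > 12 → go right; 14 < 24 → go left. Place as left child of 24.
Insert 35: 35 > 25 → go right; 35 > 26 → go right; 35 > 32 → go right. Place as right child of 32.
Insert 9: 9 < 25 → go left; 9 > 8 → go right; 9 < 12 → go left; 9 < 10 → go left. Place as left child of 10.
Insert 33: 33 > 25 → go right; 33 > 26 → go right; 33 > 32 → go right; 33 < 35 → go left. Place as left child of 35.
Insert 36: 36 > 25 → go right; 36 > 26 → go right; 36 > 32 → go right; 36 > 35 → go right. Place as right child of 35.
Insert 34: 34 > 25 → go right; 34 > 26 → go right; 34 > 32 → go right; 34 < 35 → go left; 34 > 33 → go right. Place as right child of 33.
Insert 30: 30 > 25 → go right; 30 > 26 → go right; 30 < 32 → go left. Place as left child of 32.
Insert 6: 6 < 25 → go left; 6 < 8 → go left; 6 > 1 → go right. Place as right child of 1.

Path to 1: 25 → 8 → 1
Path to 9: 25 → 8 → 12 → 10 → 9
The paths share a prefix ending at 8, then split left and right.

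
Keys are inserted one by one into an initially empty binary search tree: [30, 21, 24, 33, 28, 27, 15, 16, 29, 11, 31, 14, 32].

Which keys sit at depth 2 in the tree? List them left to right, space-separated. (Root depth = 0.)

Insert 30: tree is empty, so 30 becomes the root.
Insert 21: 21 < 30 → go left. Place as left child of 30.
Insert 24: 24 < 30 → go left; 24 > 21 → go right. Place as right child of 21.
Insert 33: 33 > 30 → go right. Place as right child of 30.
Insert 28: 28 < 30 → go left; 28 > 21 → go right; 28 > 24 → go right. Place as right child of 24.
Insert 27: 27 < 30 → go left; 27 > 21 → go right; 27 > 24 → go right; 27 < 28 → go left. Place as left child of 28.
Insert 15: 15 < 30 → go left; 15 < 21 → go left. Place as left child of 21.
Insert 16: 16 < 30 → go left; 16 < 21 → go left; 16 > 15 → go right. Place as right child of 15.
Insert 29: 29 < 30 → go left; 29 > 21 → go right; 29 > 24 → go right; 29 > 28 → go right. Place as right child of 28.
Insert 11: 11 < 30 → go left; 11 < 21 → go left; 11 < 15 → go left. Place as left child of 15.
Insert 31: 31 > 30 → go right; 31 < 33 → go left. Place as left child of 33.
Insert 14: 14 < 30 → go left; 14 < 21 → go left; 14 < 15 → go left; 14 > 11 → go right. Place as right child of 11.
Insert 32: 32 > 30 → go right; 32 < 33 → go left; 32 > 31 → go right. Place as right child of 31.

15 24 31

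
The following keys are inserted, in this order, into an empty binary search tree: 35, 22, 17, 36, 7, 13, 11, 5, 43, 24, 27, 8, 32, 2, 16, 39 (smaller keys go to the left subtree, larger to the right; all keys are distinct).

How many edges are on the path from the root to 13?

4

35: root
22: left child of 35 (depth 1)
17: left child of 22 (depth 2)
36: right child of 35 (depth 1)
7: left child of 17 (depth 3)
13: right child of 7 (depth 4)
11: left child of 13 (depth 5)
5: left child of 7 (depth 4)
43: right child of 36 (depth 2)
24: right child of 22 (depth 2)
27: right child of 24 (depth 3)
8: left child of 11 (depth 6)
32: right child of 27 (depth 4)
2: left child of 5 (depth 5)
16: right child of 13 (depth 5)
39: left child of 43 (depth 3)

Path to 13: 35 → 22 → 17 → 7 → 13, which is 4 edges.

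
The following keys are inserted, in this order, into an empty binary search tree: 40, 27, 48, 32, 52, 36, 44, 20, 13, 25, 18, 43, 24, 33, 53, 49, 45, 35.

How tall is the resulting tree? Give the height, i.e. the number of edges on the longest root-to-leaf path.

Resulting structure (node: left, right):
  40: L=27, R=48
  27: L=20, R=32
  48: L=44, R=52
  32: L=–, R=36
  52: L=49, R=53
  36: L=33, R=–
  44: L=43, R=45
  20: L=13, R=25
  13: L=–, R=18
  25: L=24, R=–
  18: L=–, R=–
  43: L=–, R=–
  24: L=–, R=–
  33: L=–, R=35
  53: L=–, R=–
  49: L=–, R=–
  45: L=–, R=–
  35: L=–, R=–

The deepest node is 35 at depth 5.

5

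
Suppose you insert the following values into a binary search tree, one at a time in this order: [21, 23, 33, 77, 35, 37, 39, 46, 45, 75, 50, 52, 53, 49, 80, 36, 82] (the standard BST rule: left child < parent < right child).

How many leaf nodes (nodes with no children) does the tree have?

Insert 21: tree is empty, so 21 becomes the root.
Insert 23: 23 > 21 → go right. Place as right child of 21.
Insert 33: 33 > 21 → go right; 33 > 23 → go right. Place as right child of 23.
Insert 77: 77 > 21 → go right; 77 > 23 → go right; 77 > 33 → go right. Place as right child of 33.
Insert 35: 35 > 21 → go right; 35 > 23 → go right; 35 > 33 → go right; 35 < 77 → go left. Place as left child of 77.
Insert 37: 37 > 21 → go right; 37 > 23 → go right; 37 > 33 → go right; 37 < 77 → go left; 37 > 35 → go right. Place as right child of 35.
Insert 39: 39 > 21 → go right; 39 > 23 → go right; 39 > 33 → go right; 39 < 77 → go left; 39 > 35 → go right; 39 > 37 → go right. Place as right child of 37.
Insert 46: 46 > 21 → go right; 46 > 23 → go right; 46 > 33 → go right; 46 < 77 → go left; 46 > 35 → go right; 46 > 37 → go right; 46 > 39 → go right. Place as right child of 39.
Insert 45: 45 > 21 → go right; 45 > 23 → go right; 45 > 33 → go right; 45 < 77 → go left; 45 > 35 → go right; 45 > 37 → go right; 45 > 39 → go right; 45 < 46 → go left. Place as left child of 46.
Insert 75: 75 > 21 → go right; 75 > 23 → go right; 75 > 33 → go right; 75 < 77 → go left; 75 > 35 → go right; 75 > 37 → go right; 75 > 39 → go right; 75 > 46 → go right. Place as right child of 46.
Insert 50: 50 > 21 → go right; 50 > 23 → go right; 50 > 33 → go right; 50 < 77 → go left; 50 > 35 → go right; 50 > 37 → go right; 50 > 39 → go right; 50 > 46 → go right; 50 < 75 → go left. Place as left child of 75.
Insert 52: 52 > 21 → go right; 52 > 23 → go right; 52 > 33 → go right; 52 < 77 → go left; 52 > 35 → go right; 52 > 37 → go right; 52 > 39 → go right; 52 > 46 → go right; 52 < 75 → go left; 52 > 50 → go right. Place as right child of 50.
Insert 53: 53 > 21 → go right; 53 > 23 → go right; 53 > 33 → go right; 53 < 77 → go left; 53 > 35 → go right; 53 > 37 → go right; 53 > 39 → go right; 53 > 46 → go right; 53 < 75 → go left; 53 > 50 → go right; 53 > 52 → go right. Place as right child of 52.
Insert 49: 49 > 21 → go right; 49 > 23 → go right; 49 > 33 → go right; 49 < 77 → go left; 49 > 35 → go right; 49 > 37 → go right; 49 > 39 → go right; 49 > 46 → go right; 49 < 75 → go left; 49 < 50 → go left. Place as left child of 50.
Insert 80: 80 > 21 → go right; 80 > 23 → go right; 80 > 33 → go right; 80 > 77 → go right. Place as right child of 77.
Insert 36: 36 > 21 → go right; 36 > 23 → go right; 36 > 33 → go right; 36 < 77 → go left; 36 > 35 → go right; 36 < 37 → go left. Place as left child of 37.
Insert 82: 82 > 21 → go right; 82 > 23 → go right; 82 > 33 → go right; 82 > 77 → go right; 82 > 80 → go right. Place as right child of 80.

Leaves: 36, 45, 49, 53, 82 — 5 in total.

5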